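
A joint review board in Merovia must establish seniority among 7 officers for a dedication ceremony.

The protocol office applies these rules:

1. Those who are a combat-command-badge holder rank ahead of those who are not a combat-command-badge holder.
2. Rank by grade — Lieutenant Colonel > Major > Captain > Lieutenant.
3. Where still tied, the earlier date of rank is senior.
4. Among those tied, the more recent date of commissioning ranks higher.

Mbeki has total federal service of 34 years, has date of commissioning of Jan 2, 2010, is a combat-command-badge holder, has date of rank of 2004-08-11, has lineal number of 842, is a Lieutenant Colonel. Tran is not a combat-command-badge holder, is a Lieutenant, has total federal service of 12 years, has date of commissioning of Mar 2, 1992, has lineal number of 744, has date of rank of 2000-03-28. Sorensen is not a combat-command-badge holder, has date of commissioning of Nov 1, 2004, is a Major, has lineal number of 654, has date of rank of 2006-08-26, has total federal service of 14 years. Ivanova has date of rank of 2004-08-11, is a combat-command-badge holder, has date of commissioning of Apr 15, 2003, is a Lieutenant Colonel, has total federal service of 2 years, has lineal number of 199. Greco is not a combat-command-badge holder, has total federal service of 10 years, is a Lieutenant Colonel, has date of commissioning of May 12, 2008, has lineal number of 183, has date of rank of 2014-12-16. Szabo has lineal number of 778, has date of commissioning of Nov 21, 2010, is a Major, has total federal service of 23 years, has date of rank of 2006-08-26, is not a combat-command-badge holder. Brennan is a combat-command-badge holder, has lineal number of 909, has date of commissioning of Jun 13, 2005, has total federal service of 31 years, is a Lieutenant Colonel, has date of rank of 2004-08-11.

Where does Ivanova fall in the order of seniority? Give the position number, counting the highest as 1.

3

By the first rule: Mbeki, Brennan and Ivanova (each a combat-command-badge holder); then Greco, Szabo, Sorensen and Tran (each not a combat-command-badge holder).
Mbeki, Brennan and Ivanova are each Lieutenant Colonel, so the next rule applies.
Mbeki, Brennan and Ivanova all have date of rank 2004-08-11, so the next rule applies.
Among Mbeki, Brennan and Ivanova, by date of commissioning (later first): Mbeki (Jan 2, 2010) before Brennan (Jun 13, 2005) before Ivanova (Apr 15, 2003).
Among Greco, Szabo, Sorensen and Tran, by grade: Greco (Lieutenant Colonel) before Szabo and Sorensen (Major) before Tran (Lieutenant).
Szabo and Sorensen both have date of rank 2006-08-26, so the next rule applies.
Among Szabo and Sorensen, by date of commissioning (later first): Szabo (Nov 21, 2010) before Sorensen (Nov 1, 2004).
Order: Mbeki, Brennan, Ivanova, Greco, Szabo, Sorensen, Tran. So position 3.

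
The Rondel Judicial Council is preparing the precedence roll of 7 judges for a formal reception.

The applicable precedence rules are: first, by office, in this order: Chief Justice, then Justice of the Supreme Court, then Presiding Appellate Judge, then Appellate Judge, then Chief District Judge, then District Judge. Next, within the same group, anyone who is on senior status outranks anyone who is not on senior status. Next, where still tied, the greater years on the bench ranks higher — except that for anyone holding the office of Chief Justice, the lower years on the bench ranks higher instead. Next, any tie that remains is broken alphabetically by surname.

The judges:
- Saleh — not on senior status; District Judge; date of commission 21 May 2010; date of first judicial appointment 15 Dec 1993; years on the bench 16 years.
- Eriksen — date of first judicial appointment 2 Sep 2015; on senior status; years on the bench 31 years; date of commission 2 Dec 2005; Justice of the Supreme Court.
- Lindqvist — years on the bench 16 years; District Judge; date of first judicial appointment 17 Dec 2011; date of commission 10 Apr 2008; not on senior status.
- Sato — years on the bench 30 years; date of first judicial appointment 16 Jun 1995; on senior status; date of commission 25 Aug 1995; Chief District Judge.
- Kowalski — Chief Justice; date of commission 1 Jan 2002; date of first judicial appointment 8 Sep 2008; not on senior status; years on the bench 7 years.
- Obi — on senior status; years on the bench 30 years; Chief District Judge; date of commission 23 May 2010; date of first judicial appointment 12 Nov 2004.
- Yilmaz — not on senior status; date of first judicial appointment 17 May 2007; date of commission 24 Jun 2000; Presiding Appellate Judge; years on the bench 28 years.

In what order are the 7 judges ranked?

By office: Kowalski (Chief Justice); then Eriksen (Justice of the Supreme Court); then Yilmaz (Presiding Appellate Judge); then Obi and Sato (Chief District Judge); then Lindqvist and Saleh (District Judge).
Obi and Sato are each on senior status, so the next rule applies.
Obi and Sato both have years on the bench 30 years, so the next rule applies.
Among Obi and Sato, alphabetically by surname: Obi before Sato.
Lindqvist and Saleh are each not on senior status, so the next rule applies.
Lindqvist and Saleh both have years on the bench 16 years, so the next rule applies.
Among Lindqvist and Saleh, alphabetically by surname: Lindqvist before Saleh.
Full order: Kowalski, Eriksen, Yilmaz, Obi, Sato, Lindqvist, Saleh.

Kowalski, Eriksen, Yilmaz, Obi, Sato, Lindqvist, Saleh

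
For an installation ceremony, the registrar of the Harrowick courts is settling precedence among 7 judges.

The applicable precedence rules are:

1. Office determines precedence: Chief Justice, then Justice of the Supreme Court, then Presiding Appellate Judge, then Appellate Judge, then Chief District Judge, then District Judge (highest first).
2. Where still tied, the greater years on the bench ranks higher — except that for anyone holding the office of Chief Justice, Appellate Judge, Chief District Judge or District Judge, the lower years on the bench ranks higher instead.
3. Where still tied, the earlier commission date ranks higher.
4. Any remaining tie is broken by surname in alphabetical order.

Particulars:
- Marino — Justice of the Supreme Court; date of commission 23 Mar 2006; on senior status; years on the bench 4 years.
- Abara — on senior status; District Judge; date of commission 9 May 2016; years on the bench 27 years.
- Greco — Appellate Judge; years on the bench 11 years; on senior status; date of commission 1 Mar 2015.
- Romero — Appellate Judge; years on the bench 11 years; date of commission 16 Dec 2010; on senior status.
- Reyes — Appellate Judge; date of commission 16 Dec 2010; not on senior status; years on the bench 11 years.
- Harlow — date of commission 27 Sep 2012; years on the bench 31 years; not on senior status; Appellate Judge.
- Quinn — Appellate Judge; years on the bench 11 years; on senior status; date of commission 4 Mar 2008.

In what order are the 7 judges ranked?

Marino, Quinn, Reyes, Romero, Greco, Harlow, Abara

By office: Marino (Justice of the Supreme Court); then Quinn, Reyes, Romero, Greco and Harlow (Appellate Judge); then Abara (District Judge).
Among Quinn, Reyes, Romero, Greco and Harlow, by years on the bench (lower first) (reversed rule for this group): Quinn, Reyes, Romero and Greco (11 years) before Harlow (31 years).
Among Quinn, Reyes, Romero and Greco, by date of commission (earlier first): Quinn (4 Mar 2008) before Reyes and Romero (16 Dec 2010) before Greco (1 Mar 2015).
Among Reyes and Romero, alphabetically by surname: Reyes before Romero.
Full order: Marino, Quinn, Reyes, Romero, Greco, Harlow, Abara.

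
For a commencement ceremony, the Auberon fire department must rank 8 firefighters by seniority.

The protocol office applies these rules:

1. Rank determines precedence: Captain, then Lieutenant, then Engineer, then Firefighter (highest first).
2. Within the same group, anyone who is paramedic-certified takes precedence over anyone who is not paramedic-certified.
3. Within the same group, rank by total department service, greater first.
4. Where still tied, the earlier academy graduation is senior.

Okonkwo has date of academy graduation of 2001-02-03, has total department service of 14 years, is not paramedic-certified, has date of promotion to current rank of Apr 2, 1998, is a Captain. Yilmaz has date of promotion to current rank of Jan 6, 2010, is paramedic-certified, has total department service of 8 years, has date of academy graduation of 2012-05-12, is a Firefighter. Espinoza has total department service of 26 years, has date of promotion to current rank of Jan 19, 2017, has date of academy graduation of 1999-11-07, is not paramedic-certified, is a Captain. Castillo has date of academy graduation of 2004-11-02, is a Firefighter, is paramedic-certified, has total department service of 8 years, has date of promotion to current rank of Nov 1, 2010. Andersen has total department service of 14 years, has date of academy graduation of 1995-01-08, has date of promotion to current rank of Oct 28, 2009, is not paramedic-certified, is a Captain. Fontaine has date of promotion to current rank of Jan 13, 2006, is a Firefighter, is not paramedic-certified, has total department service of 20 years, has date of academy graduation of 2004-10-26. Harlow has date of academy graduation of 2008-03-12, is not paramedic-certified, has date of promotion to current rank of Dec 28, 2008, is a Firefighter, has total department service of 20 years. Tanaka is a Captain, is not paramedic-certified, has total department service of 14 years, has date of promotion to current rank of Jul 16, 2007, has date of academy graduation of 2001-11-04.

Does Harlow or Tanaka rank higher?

Tanaka

By rank: Espinoza, Andersen, Okonkwo and Tanaka (Captain); then Castillo, Yilmaz, Fontaine and Harlow (Firefighter).
Espinoza, Andersen, Okonkwo and Tanaka are each not paramedic-certified, so the next rule applies.
Among Espinoza, Andersen, Okonkwo and Tanaka, by total department service (higher first): Espinoza (26 years) before Andersen, Okonkwo and Tanaka (14 years).
Among Andersen, Okonkwo and Tanaka, by date of academy graduation (earlier first): Andersen (1995-01-08) before Okonkwo (2001-02-03) before Tanaka (2001-11-04).
Among Castillo, Yilmaz, Fontaine and Harlow, paramedic-certified before not paramedic-certified: Castillo and Yilmaz (paramedic-certified) before Fontaine and Harlow (not paramedic-certified).
Castillo and Yilmaz both have total department service 8 years, so the next rule applies.
Among Castillo and Yilmaz, by date of academy graduation (earlier first): Castillo (2004-11-02) before Yilmaz (2012-05-12).
Fontaine and Harlow both have total department service 20 years, so the next rule applies.
Among Fontaine and Harlow, by date of academy graduation (earlier first): Fontaine (2004-10-26) before Harlow (2008-03-12).
So Tanaka takes precedence.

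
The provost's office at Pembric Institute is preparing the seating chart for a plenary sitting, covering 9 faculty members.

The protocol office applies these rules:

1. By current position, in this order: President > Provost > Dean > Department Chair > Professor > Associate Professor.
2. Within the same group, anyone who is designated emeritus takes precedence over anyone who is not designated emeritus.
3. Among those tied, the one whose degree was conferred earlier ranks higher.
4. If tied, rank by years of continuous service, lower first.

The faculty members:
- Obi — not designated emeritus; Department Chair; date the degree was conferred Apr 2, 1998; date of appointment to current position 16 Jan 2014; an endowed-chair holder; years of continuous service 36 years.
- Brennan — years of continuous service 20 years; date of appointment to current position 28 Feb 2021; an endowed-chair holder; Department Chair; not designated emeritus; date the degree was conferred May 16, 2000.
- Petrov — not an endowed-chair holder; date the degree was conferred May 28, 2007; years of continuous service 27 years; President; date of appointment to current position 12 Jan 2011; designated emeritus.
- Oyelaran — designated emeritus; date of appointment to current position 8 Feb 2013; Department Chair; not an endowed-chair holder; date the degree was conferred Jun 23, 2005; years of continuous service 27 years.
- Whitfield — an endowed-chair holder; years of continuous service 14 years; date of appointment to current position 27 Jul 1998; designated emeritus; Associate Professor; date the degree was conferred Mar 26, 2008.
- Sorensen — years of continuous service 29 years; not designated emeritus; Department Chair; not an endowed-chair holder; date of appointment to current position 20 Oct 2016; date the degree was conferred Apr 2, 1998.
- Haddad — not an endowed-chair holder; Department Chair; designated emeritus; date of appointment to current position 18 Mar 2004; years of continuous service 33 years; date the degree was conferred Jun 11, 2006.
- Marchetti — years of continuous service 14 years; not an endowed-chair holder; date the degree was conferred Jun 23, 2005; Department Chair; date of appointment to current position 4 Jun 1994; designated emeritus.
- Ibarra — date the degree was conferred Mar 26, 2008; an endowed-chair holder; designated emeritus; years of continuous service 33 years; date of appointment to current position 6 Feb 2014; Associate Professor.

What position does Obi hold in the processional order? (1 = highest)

By current position: Petrov (President); then Marchetti, Oyelaran, Haddad, Sorensen, Obi and Brennan (Department Chair); then Whitfield and Ibarra (Associate Professor).
Among Marchetti, Oyelaran, Haddad, Sorensen, Obi and Brennan, designated emeritus before not designated emeritus: Marchetti, Oyelaran and Haddad (designated emeritus) before Sorensen, Obi and Brennan (not designated emeritus).
Among Marchetti, Oyelaran and Haddad, by date the degree was conferred (earlier first): Marchetti and Oyelaran (Jun 23, 2005) before Haddad (Jun 11, 2006).
Among Marchetti and Oyelaran, by years of continuous service (lower first): Marchetti (14 years) before Oyelaran (27 years).
Among Sorensen, Obi and Brennan, by date the degree was conferred (earlier first): Sorensen and Obi (Apr 2, 1998) before Brennan (May 16, 2000).
Among Sorensen and Obi, by years of continuous service (lower first): Sorensen (29 years) before Obi (36 years).
Whitfield and Ibarra are each designated emeritus, so the next rule applies.
Whitfield and Ibarra both have date the degree was conferred Mar 26, 2008, so the next rule applies.
Among Whitfield and Ibarra, by years of continuous service (lower first): Whitfield (14 years) before Ibarra (33 years).
Order: Petrov, Marchetti, Oyelaran, Haddad, Sorensen, Obi, Brennan, Whitfield, Ibarra. So position 6.

6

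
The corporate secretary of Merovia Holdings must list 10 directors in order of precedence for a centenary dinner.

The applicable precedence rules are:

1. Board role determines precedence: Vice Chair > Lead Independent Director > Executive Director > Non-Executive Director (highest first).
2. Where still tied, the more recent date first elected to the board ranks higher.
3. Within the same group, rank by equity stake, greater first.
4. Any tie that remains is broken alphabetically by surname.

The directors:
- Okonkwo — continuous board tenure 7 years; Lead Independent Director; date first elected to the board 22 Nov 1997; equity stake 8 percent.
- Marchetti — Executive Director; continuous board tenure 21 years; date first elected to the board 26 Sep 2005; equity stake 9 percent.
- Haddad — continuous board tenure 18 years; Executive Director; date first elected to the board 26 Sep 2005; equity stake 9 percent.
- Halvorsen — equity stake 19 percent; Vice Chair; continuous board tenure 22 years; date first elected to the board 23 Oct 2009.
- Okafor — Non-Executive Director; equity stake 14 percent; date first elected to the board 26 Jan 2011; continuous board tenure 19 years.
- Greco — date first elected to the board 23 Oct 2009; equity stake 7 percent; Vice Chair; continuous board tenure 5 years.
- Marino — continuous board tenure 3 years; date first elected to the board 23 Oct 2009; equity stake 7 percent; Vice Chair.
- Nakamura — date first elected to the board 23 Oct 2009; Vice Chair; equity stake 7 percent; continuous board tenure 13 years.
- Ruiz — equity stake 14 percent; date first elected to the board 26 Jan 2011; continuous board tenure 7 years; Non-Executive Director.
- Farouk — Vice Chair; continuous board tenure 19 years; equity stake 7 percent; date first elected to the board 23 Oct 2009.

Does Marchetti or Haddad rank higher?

By board role: Halvorsen, Farouk, Greco, Marino and Nakamura (Vice Chair); then Okonkwo (Lead Independent Director); then Haddad and Marchetti (Executive Director); then Okafor and Ruiz (Non-Executive Director).
Halvorsen, Farouk, Greco, Marino and Nakamura all have date first elected to the board 23 Oct 2009, so the next rule applies.
Among Halvorsen, Farouk, Greco, Marino and Nakamura, by equity stake (higher first): Halvorsen (19 percent) before Farouk, Greco, Marino and Nakamura (7 percent).
Among Farouk, Greco, Marino and Nakamura, alphabetically by surname: Farouk before Greco before Marino before Nakamura.
Haddad and Marchetti both have date first elected to the board 26 Sep 2005, so the next rule applies.
Haddad and Marchetti both have equity stake 9 percent, so the next rule applies.
Among Haddad and Marchetti, alphabetically by surname: Haddad before Marchetti.
Okafor and Ruiz both have date first elected to the board 26 Jan 2011, so the next rule applies.
Okafor and Ruiz both have equity stake 14 percent, so the next rule applies.
Among Okafor and Ruiz, alphabetically by surname: Okafor before Ruiz.
So Haddad takes precedence.

Haddad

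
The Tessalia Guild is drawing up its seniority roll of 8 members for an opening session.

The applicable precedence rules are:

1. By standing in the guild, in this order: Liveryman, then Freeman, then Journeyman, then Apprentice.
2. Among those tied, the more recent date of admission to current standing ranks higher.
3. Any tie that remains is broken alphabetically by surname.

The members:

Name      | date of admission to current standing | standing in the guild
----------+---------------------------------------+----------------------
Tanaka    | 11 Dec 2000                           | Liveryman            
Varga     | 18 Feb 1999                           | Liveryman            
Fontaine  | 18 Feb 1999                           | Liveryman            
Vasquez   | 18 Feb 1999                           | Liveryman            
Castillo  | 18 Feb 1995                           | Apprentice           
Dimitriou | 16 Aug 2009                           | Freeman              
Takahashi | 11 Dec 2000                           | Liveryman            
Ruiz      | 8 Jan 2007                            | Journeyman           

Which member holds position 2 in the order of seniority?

By standing in the guild: Takahashi, Tanaka, Fontaine, Varga and Vasquez (Liveryman); then Dimitriou (Freeman); then Ruiz (Journeyman); then Castillo (Apprentice).
Among Takahashi, Tanaka, Fontaine, Varga and Vasquez, by date of admission to current standing (later first): Takahashi and Tanaka (11 Dec 2000) before Fontaine, Varga and Vasquez (18 Feb 1999).
Among Takahashi and Tanaka, alphabetically by surname: Takahashi before Tanaka.
Among Fontaine, Varga and Vasquez, alphabetically by surname: Fontaine before Varga before Vasquez.
Order: Takahashi, Tanaka, Fontaine, Varga, Vasquez, Dimitriou, Ruiz, Castillo.

Tanaka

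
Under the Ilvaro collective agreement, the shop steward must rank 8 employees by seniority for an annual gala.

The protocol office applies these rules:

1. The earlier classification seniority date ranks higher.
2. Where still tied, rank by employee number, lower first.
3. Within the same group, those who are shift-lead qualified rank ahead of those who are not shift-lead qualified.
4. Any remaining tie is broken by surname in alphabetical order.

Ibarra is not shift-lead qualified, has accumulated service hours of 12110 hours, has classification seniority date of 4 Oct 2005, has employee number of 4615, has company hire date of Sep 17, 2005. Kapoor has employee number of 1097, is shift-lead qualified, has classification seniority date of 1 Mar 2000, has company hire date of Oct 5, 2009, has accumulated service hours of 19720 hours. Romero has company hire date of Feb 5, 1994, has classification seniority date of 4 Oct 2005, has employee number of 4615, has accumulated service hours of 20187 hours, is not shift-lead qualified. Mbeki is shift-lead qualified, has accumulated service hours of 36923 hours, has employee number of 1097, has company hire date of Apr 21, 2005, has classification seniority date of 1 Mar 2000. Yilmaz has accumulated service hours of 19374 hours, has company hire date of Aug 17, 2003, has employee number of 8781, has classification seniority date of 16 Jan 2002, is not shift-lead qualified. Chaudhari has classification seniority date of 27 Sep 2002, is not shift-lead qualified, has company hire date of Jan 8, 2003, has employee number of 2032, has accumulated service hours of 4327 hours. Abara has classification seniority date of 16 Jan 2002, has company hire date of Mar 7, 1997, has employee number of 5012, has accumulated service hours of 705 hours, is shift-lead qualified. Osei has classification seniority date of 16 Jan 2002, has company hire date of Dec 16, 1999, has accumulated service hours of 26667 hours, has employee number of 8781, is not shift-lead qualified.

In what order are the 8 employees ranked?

Kapoor, Mbeki, Abara, Osei, Yilmaz, Chaudhari, Ibarra, Romero

By classification seniority date (earlier first): Kapoor and Mbeki (both 1 Mar 2000); then Abara, Osei and Yilmaz (each 16 Jan 2002); then Chaudhari (27 Sep 2002); then Ibarra and Romero (both 4 Oct 2005).
Kapoor and Mbeki both have employee number 1097, so the next rule applies.
Kapoor and Mbeki are each shift-lead qualified, so the next rule applies.
Among Kapoor and Mbeki, alphabetically by surname: Kapoor before Mbeki.
Among Abara, Osei and Yilmaz, by employee number (lower first): Abara (5012) before Osei and Yilmaz (8781).
Osei and Yilmaz are each not shift-lead qualified, so the next rule applies.
Among Osei and Yilmaz, alphabetically by surname: Osei before Yilmaz.
Ibarra and Romero both have employee number 4615, so the next rule applies.
Ibarra and Romero are each not shift-lead qualified, so the next rule applies.
Among Ibarra and Romero, alphabetically by surname: Ibarra before Romero.
Full order: Kapoor, Mbeki, Abara, Osei, Yilmaz, Chaudhari, Ibarra, Romero.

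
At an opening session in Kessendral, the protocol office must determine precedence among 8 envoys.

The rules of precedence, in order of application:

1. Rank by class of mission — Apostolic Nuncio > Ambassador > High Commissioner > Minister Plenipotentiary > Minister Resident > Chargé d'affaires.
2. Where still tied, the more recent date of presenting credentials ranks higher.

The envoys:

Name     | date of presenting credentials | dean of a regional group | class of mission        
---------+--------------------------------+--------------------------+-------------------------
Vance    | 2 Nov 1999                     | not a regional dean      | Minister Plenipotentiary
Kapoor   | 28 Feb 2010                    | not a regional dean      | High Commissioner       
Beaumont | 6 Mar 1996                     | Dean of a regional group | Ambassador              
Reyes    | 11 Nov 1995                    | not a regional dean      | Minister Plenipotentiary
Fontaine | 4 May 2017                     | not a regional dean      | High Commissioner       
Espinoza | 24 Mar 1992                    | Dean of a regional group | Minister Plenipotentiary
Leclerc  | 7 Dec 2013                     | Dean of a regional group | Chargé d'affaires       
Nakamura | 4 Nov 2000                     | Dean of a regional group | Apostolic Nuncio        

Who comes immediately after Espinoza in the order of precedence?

Leclerc

By class of mission: Nakamura (Apostolic Nuncio); then Beaumont (Ambassador); then Fontaine and Kapoor (High Commissioner); then Vance, Reyes and Espinoza (Minister Plenipotentiary); then Leclerc (Chargé d'affaires).
Among Fontaine and Kapoor, by date of presenting credentials (later first): Fontaine (4 May 2017) before Kapoor (28 Feb 2010).
Among Vance, Reyes and Espinoza, by date of presenting credentials (later first): Vance (2 Nov 1999) before Reyes (11 Nov 1995) before Espinoza (24 Mar 1992).
Order: Nakamura, Beaumont, Fontaine, Kapoor, Vance, Reyes, Espinoza, Leclerc.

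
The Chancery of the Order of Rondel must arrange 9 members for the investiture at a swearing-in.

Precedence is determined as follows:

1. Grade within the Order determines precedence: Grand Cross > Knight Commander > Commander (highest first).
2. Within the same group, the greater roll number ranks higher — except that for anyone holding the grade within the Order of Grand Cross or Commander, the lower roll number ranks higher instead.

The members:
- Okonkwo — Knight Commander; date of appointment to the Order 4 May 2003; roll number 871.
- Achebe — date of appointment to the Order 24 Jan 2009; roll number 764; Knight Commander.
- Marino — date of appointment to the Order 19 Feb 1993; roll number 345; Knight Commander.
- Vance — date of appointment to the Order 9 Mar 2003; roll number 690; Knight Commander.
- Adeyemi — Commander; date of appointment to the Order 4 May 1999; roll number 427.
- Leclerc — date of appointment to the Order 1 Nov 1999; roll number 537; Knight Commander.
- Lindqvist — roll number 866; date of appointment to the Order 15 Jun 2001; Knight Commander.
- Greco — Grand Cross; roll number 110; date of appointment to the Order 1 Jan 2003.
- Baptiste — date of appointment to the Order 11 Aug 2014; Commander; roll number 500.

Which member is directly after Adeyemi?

Baptiste

By grade within the Order: Greco (Grand Cross); then Okonkwo, Lindqvist, Achebe, Vance, Leclerc and Marino (Knight Commander); then Adeyemi and Baptiste (Commander).
Among Okonkwo, Lindqvist, Achebe, Vance, Leclerc and Marino, by roll number (higher first): Okonkwo (871) before Lindqvist (866) before Achebe (764) before Vance (690) before Leclerc (537) before Marino (345).
Among Adeyemi and Baptiste, by roll number (lower first) (reversed rule for this group): Adeyemi (427) before Baptiste (500).
Order: Greco, Okonkwo, Lindqvist, Achebe, Vance, Leclerc, Marino, Adeyemi, Baptiste.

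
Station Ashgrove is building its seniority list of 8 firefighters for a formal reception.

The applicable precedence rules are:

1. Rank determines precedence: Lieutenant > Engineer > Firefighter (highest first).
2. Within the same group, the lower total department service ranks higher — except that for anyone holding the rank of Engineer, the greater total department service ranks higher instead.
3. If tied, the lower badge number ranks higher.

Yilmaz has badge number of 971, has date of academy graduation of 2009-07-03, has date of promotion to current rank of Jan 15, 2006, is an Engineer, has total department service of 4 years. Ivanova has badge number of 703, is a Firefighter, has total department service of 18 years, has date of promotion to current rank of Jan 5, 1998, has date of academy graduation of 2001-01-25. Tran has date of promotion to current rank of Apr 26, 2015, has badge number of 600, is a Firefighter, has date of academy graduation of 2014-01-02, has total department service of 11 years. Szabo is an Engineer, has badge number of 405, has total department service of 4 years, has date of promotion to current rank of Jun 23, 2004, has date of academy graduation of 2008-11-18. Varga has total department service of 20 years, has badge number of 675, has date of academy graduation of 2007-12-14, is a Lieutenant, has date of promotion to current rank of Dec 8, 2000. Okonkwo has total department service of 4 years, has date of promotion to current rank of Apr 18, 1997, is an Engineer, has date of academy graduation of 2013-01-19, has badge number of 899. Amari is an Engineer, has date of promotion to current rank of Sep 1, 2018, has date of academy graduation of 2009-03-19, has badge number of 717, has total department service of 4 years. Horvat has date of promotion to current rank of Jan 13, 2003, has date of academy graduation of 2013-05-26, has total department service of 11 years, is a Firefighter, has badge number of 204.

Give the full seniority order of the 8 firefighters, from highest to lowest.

Varga, Szabo, Amari, Okonkwo, Yilmaz, Horvat, Tran, Ivanova

By rank: Varga (Lieutenant); then Szabo, Amari, Okonkwo and Yilmaz (Engineer); then Horvat, Tran and Ivanova (Firefighter).
Szabo, Amari, Okonkwo and Yilmaz all have total department service 4 years, so the next rule applies.
Among Szabo, Amari, Okonkwo and Yilmaz, by badge number (lower first): Szabo (405) before Amari (717) before Okonkwo (899) before Yilmaz (971).
Among Horvat, Tran and Ivanova, by total department service (lower first): Horvat and Tran (11 years) before Ivanova (18 years).
Among Horvat and Tran, by badge number (lower first): Horvat (204) before Tran (600).
Full order: Varga, Szabo, Amari, Okonkwo, Yilmaz, Horvat, Tran, Ivanova.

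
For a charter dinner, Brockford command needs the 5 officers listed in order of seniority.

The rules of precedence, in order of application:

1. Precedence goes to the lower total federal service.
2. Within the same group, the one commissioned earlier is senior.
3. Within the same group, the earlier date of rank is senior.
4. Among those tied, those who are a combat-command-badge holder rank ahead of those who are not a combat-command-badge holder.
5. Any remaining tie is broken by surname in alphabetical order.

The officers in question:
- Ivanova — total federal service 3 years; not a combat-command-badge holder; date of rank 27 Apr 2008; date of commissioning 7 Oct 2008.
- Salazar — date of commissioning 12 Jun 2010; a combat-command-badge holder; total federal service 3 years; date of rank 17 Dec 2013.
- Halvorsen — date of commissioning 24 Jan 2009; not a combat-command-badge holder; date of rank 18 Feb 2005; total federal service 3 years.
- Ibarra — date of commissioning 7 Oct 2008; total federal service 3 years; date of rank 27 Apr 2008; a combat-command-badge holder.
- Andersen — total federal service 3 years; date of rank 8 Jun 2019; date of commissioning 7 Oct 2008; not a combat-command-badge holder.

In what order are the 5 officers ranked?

By total federal service (lower first): Ibarra, Ivanova, Andersen, Halvorsen and Salazar (each 3 years).
Among Ibarra, Ivanova, Andersen, Halvorsen and Salazar, by date of commissioning (earlier first): Ibarra, Ivanova and Andersen (7 Oct 2008) before Halvorsen (24 Jan 2009) before Salazar (12 Jun 2010).
Among Ibarra, Ivanova and Andersen, by date of rank (earlier first): Ibarra and Ivanova (27 Apr 2008) before Andersen (8 Jun 2019).
Among Ibarra and Ivanova, a combat-command-badge holder before not a combat-command-badge holder: Ibarra (a combat-command-badge holder) before Ivanova (not a combat-command-badge holder).
Full order: Ibarra, Ivanova, Andersen, Halvorsen, Salazar.

Ibarra, Ivanova, Andersen, Halvorsen, Salazar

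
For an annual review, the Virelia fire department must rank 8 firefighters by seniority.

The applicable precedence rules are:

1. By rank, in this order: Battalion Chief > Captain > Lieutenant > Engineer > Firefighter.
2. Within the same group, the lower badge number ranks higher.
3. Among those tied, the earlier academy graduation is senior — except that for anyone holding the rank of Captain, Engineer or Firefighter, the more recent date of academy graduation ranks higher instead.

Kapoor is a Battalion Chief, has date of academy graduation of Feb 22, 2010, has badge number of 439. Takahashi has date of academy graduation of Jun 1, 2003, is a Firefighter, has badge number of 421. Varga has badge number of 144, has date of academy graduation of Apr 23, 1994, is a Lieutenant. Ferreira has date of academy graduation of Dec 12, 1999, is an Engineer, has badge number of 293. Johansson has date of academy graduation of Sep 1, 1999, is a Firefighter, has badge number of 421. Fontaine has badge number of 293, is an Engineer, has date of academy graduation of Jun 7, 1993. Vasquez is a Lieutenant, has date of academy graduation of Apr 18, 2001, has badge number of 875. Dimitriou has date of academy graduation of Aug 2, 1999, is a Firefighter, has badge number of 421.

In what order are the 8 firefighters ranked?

Kapoor, Varga, Vasquez, Ferreira, Fontaine, Takahashi, Johansson, Dimitriou

By rank: Kapoor (Battalion Chief); then Varga and Vasquez (Lieutenant); then Ferreira and Fontaine (Engineer); then Takahashi, Johansson and Dimitriou (Firefighter).
Among Varga and Vasquez, by badge number (lower first): Varga (144) before Vasquez (875).
Ferreira and Fontaine both have badge number 293, so the next rule applies.
Among Ferreira and Fontaine, by date of academy graduation (later first) (reversed rule for this group): Ferreira (Dec 12, 1999) before Fontaine (Jun 7, 1993).
Takahashi, Johansson and Dimitriou all have badge number 421, so the next rule applies.
Among Takahashi, Johansson and Dimitriou, by date of academy graduation (later first) (reversed rule for this group): Takahashi (Jun 1, 2003) before Johansson (Sep 1, 1999) before Dimitriou (Aug 2, 1999).
Full order: Kapoor, Varga, Vasquez, Ferreira, Fontaine, Takahashi, Johansson, Dimitriou.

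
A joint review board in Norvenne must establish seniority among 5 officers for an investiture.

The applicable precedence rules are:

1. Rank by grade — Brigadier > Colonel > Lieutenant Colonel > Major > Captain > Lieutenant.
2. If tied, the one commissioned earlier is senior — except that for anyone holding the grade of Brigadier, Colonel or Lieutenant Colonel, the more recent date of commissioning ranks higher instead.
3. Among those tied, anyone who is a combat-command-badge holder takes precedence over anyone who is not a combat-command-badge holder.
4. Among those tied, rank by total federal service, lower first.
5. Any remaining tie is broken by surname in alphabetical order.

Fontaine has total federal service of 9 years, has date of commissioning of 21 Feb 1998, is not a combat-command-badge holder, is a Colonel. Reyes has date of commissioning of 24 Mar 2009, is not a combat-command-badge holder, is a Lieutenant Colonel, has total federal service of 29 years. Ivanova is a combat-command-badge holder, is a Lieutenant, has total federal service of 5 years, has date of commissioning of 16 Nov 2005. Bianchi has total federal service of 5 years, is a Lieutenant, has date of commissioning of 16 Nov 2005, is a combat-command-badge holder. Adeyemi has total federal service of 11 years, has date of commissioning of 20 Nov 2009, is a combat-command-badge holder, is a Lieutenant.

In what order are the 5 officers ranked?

Fontaine, Reyes, Bianchi, Ivanova, Adeyemi

By grade: Fontaine (Colonel); then Reyes (Lieutenant Colonel); then Bianchi, Ivanova and Adeyemi (Lieutenant).
Among Bianchi, Ivanova and Adeyemi, by date of commissioning (earlier first): Bianchi and Ivanova (16 Nov 2005) before Adeyemi (20 Nov 2009).
Bianchi and Ivanova are each a combat-command-badge holder, so the next rule applies.
Bianchi and Ivanova both have total federal service 5 years, so the next rule applies.
Among Bianchi and Ivanova, alphabetically by surname: Bianchi before Ivanova.
Full order: Fontaine, Reyes, Bianchi, Ivanova, Adeyemi.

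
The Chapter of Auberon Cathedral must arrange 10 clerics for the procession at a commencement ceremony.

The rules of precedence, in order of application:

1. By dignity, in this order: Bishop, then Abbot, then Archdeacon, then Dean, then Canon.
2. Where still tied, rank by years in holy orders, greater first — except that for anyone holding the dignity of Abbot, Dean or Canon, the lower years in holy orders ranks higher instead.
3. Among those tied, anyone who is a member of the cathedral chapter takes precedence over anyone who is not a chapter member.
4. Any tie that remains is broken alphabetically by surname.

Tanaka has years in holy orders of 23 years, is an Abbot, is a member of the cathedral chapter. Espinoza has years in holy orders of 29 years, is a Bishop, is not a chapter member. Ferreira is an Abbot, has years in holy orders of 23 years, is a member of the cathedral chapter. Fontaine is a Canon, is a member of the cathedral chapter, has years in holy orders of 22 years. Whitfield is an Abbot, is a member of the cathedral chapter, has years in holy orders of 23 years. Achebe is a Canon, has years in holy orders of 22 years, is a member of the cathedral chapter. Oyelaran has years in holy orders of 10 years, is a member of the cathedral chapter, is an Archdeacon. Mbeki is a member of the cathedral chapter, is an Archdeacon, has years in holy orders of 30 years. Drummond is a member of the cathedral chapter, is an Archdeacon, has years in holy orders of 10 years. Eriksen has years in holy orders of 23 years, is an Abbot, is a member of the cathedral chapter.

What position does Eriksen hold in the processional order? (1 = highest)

By dignity: Espinoza (Bishop); then Eriksen, Ferreira, Tanaka and Whitfield (Abbot); then Mbeki, Drummond and Oyelaran (Archdeacon); then Achebe and Fontaine (Canon).
Eriksen, Ferreira, Tanaka and Whitfield all have years in holy orders 23 years, so the next rule applies.
Eriksen, Ferreira, Tanaka and Whitfield are each a member of the cathedral chapter, so the next rule applies.
Among Eriksen, Ferreira, Tanaka and Whitfield, alphabetically by surname: Eriksen before Ferreira before Tanaka before Whitfield.
Among Mbeki, Drummond and Oyelaran, by years in holy orders (higher first): Mbeki (30 years) before Drummond and Oyelaran (10 years).
Drummond and Oyelaran are each a member of the cathedral chapter, so the next rule applies.
Among Drummond and Oyelaran, alphabetically by surname: Drummond before Oyelaran.
Achebe and Fontaine both have years in holy orders 22 years, so the next rule applies.
Achebe and Fontaine are each a member of the cathedral chapter, so the next rule applies.
Among Achebe and Fontaine, alphabetically by surname: Achebe before Fontaine.
Order: Espinoza, Eriksen, Ferreira, Tanaka, Whitfield, Mbeki, Drummond, Oyelaran, Achebe, Fontaine. So position 2.

2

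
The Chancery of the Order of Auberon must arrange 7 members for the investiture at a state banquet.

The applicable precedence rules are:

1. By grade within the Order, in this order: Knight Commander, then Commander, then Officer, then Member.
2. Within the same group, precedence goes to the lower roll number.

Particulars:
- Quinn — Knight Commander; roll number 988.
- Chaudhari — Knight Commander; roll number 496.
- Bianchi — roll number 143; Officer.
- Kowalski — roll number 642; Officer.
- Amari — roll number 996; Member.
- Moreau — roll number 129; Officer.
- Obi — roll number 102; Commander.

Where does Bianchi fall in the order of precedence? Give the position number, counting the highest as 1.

By grade within the Order: Chaudhari and Quinn (Knight Commander); then Obi (Commander); then Moreau, Bianchi and Kowalski (Officer); then Amari (Member).
Among Chaudhari and Quinn, by roll number (lower first): Chaudhari (496) before Quinn (988).
Among Moreau, Bianchi and Kowalski, by roll number (lower first): Moreau (129) before Bianchi (143) before Kowalski (642).
Order: Chaudhari, Quinn, Obi, Moreau, Bianchi, Kowalski, Amari. So position 5.

5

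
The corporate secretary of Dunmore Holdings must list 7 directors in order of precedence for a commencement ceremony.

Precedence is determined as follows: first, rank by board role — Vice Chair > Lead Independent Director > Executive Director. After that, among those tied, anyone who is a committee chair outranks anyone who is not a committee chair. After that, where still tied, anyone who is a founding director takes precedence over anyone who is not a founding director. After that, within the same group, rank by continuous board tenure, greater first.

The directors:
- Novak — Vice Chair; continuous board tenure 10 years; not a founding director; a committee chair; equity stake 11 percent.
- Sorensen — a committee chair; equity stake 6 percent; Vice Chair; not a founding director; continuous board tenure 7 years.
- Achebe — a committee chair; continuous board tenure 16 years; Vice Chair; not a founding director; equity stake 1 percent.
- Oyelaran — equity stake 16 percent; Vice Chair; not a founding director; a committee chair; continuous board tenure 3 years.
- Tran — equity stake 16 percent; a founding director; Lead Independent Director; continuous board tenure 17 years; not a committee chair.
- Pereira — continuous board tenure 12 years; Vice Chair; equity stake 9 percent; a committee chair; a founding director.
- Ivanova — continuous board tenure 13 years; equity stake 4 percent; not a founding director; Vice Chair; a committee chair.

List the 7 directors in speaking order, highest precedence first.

Pereira, Achebe, Ivanova, Novak, Sorensen, Oyelaran, Tran

By board role: Pereira, Achebe, Ivanova, Novak, Sorensen and Oyelaran (Vice Chair); then Tran (Lead Independent Director).
Pereira, Achebe, Ivanova, Novak, Sorensen and Oyelaran are each a committee chair, so the next rule applies.
Among Pereira, Achebe, Ivanova, Novak, Sorensen and Oyelaran, a founding director before not a founding director: Pereira (a founding director) before Achebe, Ivanova, Novak, Sorensen and Oyelaran (not a founding director).
Among Achebe, Ivanova, Novak, Sorensen and Oyelaran, by continuous board tenure (higher first): Achebe (16 years) before Ivanova (13 years) before Novak (10 years) before Sorensen (7 years) before Oyelaran (3 years).
Full order: Pereira, Achebe, Ivanova, Novak, Sorensen, Oyelaran, Tran.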